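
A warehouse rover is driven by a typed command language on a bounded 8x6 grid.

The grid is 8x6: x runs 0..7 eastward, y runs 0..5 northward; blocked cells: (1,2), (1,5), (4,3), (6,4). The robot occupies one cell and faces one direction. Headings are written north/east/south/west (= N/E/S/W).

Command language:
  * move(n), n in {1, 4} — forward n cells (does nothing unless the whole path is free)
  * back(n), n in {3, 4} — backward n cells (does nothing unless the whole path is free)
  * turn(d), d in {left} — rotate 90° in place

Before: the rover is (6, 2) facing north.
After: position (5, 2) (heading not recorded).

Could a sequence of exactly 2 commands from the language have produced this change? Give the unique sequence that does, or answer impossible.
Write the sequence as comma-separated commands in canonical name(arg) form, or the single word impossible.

turn(left), move(1)

key: running move(1) before turn(left) would end elsewhere — order is forced
begin: (6, 2) facing north
1. turn(left) → (6, 2) facing west
2. move(1) → (5, 2) facing west
no other 2-command option fits: unique.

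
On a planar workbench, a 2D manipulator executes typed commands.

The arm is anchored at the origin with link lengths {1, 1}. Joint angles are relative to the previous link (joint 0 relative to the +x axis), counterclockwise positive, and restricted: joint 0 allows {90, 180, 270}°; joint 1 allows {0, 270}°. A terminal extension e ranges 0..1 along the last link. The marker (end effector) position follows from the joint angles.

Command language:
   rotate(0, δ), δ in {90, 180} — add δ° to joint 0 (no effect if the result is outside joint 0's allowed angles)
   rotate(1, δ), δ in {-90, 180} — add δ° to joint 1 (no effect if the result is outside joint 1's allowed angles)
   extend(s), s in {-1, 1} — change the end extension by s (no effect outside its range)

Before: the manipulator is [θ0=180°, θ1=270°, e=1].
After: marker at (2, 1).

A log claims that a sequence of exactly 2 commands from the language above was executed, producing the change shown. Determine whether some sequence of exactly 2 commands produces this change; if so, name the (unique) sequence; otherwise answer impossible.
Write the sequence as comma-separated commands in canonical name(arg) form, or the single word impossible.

rotate(0, 90), rotate(0, 180)

key: running rotate(0, 180) before rotate(0, 90) would end elsewhere — order is forced
start: [θ0=180°, θ1=270°, e=1]
1. rotate(0, 90) → [θ0=270°, θ1=270°, e=1]
2. rotate(0, 180) → [θ0=90°, θ1=270°, e=1]
all 36 alternatives checked — unique.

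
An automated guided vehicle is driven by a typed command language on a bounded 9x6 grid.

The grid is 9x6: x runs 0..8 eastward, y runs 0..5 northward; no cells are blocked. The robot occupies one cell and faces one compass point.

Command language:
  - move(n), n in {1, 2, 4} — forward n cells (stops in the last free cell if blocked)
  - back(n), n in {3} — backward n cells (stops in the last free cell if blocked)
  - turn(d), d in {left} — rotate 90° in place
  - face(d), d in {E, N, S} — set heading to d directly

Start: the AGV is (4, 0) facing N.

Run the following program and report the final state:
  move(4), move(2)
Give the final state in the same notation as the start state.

(4, 5) facing N

t0: (4, 0) facing N
[1] after move(4): (4, 4) facing N
[2] after move(2): (4, 5) facing N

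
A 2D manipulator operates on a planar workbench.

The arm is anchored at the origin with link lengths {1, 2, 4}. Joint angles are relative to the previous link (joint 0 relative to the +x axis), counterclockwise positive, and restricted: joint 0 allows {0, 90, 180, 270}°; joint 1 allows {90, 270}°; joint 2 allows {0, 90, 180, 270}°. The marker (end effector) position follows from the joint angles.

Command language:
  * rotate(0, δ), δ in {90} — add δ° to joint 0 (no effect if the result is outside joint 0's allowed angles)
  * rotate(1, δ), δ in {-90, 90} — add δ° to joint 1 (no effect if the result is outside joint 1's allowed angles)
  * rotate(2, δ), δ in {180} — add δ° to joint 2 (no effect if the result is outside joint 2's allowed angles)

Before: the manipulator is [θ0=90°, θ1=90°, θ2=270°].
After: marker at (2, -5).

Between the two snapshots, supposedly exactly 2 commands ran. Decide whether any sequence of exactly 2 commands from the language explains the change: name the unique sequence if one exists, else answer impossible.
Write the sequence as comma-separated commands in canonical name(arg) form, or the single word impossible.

rotate(0, 90), rotate(0, 90)

initial: [θ0=90°, θ1=90°, θ2=270°]
step 1 (rotate(0, 90)): [θ0=180°, θ1=90°, θ2=270°]
step 2 (rotate(0, 90)): [θ0=270°, θ1=90°, θ2=270°]
no other 2-command option fits: unique.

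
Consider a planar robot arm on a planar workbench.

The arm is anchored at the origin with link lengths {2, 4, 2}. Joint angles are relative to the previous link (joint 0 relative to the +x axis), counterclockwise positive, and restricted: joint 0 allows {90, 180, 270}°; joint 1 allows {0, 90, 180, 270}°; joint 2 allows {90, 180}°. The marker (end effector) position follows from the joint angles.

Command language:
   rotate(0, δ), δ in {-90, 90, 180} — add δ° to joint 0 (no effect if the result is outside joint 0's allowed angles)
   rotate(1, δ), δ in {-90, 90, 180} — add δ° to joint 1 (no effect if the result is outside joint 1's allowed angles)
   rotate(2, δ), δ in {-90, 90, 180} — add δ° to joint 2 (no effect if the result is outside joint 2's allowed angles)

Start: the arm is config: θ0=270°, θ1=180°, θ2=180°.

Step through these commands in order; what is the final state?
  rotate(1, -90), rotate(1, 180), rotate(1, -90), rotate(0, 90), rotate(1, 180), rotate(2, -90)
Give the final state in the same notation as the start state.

initial: config: θ0=270°, θ1=180°, θ2=180°
[1] after rotate(1, -90): config: θ0=270°, θ1=90°, θ2=180°
[2] after rotate(1, 180): config: θ0=270°, θ1=270°, θ2=180°
[3] after rotate(1, -90): config: θ0=270°, θ1=180°, θ2=180°
[4] after rotate(0, 90): config: θ0=270°, θ1=180°, θ2=180°
[5] after rotate(1, 180): config: θ0=270°, θ1=0°, θ2=180°
[6] after rotate(2, -90): config: θ0=270°, θ1=0°, θ2=90°

config: θ0=270°, θ1=0°, θ2=90°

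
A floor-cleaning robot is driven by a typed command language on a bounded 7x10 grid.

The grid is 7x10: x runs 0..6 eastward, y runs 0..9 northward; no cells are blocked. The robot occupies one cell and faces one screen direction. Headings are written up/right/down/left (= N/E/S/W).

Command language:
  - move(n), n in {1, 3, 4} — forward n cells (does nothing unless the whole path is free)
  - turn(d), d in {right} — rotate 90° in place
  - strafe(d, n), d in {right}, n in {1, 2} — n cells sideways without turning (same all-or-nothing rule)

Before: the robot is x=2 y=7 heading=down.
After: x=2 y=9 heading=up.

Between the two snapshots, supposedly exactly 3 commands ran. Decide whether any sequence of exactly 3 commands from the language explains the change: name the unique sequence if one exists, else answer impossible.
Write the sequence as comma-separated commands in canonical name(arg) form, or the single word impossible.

key: cell and facing (now N) both changed — the 3 commands mix motion and turning
from: x=2 y=7 heading=down
1. turn(right) → x=2 y=7 heading=left
2. strafe(right, 2) → x=2 y=9 heading=left
3. turn(right) → x=2 y=9 heading=up
uniquely the one of 216 3-step routes that fits.

turn(right), strafe(right, 2), turn(right)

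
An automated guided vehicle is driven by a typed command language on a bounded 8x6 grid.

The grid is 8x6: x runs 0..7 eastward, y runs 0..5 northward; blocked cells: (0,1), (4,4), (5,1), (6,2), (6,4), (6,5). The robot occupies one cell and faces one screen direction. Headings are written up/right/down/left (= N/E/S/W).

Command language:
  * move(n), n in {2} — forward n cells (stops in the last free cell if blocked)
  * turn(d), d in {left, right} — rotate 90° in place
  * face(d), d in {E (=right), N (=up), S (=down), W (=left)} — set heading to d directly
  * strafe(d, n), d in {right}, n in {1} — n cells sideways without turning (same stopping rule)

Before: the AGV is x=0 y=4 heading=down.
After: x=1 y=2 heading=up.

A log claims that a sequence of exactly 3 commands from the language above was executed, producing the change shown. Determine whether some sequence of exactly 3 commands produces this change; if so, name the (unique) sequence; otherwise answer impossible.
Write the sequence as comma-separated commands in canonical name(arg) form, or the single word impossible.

key: order matters: swapping move(2) and strafe(right, 1) lands elsewhere
begin: x=0 y=4 heading=down
step 1 (move(2)): x=0 y=2 heading=down
step 2 (face(N)): x=0 y=2 heading=up
step 3 (strafe(right, 1)): x=1 y=2 heading=up
uniquely the one of 512 3-step routes that fits.

move(2), face(N), strafe(right, 1)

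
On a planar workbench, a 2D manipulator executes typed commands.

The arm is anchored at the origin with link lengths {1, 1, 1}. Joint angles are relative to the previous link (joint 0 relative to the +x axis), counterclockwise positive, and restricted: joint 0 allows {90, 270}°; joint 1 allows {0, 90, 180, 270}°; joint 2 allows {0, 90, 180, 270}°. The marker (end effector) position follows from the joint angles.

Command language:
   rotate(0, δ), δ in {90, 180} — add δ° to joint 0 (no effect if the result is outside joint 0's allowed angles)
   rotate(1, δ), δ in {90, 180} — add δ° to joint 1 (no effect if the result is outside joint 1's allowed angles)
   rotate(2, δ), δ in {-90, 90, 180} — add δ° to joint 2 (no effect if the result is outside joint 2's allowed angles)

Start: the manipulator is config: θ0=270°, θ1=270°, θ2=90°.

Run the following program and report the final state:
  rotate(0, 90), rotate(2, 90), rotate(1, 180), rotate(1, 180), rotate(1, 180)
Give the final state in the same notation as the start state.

from: config: θ0=270°, θ1=270°, θ2=90°
[1] after rotate(0, 90): config: θ0=270°, θ1=270°, θ2=90°
[2] after rotate(2, 90): config: θ0=270°, θ1=270°, θ2=180°
[3] after rotate(1, 180): config: θ0=270°, θ1=90°, θ2=180°
[4] after rotate(1, 180): config: θ0=270°, θ1=270°, θ2=180°
[5] after rotate(1, 180): config: θ0=270°, θ1=90°, θ2=180°

config: θ0=270°, θ1=90°, θ2=180°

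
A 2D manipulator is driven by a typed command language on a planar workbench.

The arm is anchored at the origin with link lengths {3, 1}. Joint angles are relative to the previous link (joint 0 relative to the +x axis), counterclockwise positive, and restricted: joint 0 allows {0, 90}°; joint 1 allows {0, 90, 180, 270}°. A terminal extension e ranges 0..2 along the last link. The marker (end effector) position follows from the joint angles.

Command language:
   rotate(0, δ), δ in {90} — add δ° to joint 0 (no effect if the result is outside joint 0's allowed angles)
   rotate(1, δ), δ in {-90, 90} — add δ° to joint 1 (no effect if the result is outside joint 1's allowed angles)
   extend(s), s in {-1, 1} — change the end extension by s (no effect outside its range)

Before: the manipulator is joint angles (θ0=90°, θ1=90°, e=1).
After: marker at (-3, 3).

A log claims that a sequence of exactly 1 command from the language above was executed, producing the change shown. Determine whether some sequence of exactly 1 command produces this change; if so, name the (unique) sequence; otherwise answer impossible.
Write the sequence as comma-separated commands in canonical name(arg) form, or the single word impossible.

extend(1)

begin: joint angles (θ0=90°, θ1=90°, e=1)
1. extend(1) → joint angles (θ0=90°, θ1=90°, e=2)
no other 1-command option fits: unique.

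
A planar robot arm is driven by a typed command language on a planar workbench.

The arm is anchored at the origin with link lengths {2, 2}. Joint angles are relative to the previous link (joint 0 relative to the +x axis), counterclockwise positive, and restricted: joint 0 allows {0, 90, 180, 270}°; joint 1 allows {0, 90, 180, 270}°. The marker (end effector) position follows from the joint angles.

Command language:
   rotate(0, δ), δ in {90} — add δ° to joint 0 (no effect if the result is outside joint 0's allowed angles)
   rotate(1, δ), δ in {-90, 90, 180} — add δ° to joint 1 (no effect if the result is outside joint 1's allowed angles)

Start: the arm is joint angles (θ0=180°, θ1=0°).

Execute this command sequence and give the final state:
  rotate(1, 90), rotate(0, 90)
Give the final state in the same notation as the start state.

initial: joint angles (θ0=180°, θ1=0°)
1. rotate(1, 90) → joint angles (θ0=180°, θ1=90°)
2. rotate(0, 90) → joint angles (θ0=270°, θ1=90°)

joint angles (θ0=270°, θ1=90°)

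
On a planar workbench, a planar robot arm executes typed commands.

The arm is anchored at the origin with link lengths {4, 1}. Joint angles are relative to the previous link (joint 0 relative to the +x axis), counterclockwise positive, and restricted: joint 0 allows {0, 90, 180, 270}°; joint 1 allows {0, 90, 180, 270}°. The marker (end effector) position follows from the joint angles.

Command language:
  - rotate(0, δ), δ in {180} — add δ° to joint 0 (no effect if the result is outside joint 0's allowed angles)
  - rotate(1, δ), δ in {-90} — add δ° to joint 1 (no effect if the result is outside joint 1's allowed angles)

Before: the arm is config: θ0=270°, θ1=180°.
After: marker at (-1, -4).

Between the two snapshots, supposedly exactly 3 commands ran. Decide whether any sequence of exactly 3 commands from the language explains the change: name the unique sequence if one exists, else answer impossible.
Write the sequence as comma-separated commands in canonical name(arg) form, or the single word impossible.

rotate(1, -90), rotate(1, -90), rotate(1, -90)

initial: config: θ0=270°, θ1=180°
step 1 (rotate(1, -90)): config: θ0=270°, θ1=90°
step 2 (rotate(1, -90)): config: θ0=270°, θ1=0°
step 3 (rotate(1, -90)): config: θ0=270°, θ1=270°
no other 3-command option fits: unique.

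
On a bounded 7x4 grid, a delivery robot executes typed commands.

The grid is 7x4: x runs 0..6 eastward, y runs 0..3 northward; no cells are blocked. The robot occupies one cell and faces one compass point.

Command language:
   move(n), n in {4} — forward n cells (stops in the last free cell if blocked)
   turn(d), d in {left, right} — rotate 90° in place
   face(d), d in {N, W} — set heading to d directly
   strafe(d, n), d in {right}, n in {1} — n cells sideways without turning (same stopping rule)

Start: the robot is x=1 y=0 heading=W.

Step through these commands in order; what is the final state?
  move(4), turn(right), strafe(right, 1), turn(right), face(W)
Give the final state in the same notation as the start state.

x=1 y=0 heading=W

initial: x=1 y=0 heading=W
t=1 move(4) ⇒ x=0 y=0 heading=W
t=2 turn(right) ⇒ x=0 y=0 heading=N
t=3 strafe(right, 1) ⇒ x=1 y=0 heading=N
t=4 turn(right) ⇒ x=1 y=0 heading=E
t=5 face(W) ⇒ x=1 y=0 heading=W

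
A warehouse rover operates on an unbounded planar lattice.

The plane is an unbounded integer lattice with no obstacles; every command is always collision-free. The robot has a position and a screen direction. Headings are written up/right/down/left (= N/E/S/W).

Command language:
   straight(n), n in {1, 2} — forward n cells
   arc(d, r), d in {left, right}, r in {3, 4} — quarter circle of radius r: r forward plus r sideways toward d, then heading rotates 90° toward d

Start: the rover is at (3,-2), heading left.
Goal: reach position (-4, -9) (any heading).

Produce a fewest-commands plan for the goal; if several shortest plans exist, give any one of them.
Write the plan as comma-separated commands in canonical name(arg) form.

arc(left, 4), arc(right, 3)

begin: at (3,-2), heading left
1. arc(left, 4) → at (-1,-6), heading down
2. arc(right, 3) → at (-4,-9), heading left
shorter routes all fall short; 2 is best.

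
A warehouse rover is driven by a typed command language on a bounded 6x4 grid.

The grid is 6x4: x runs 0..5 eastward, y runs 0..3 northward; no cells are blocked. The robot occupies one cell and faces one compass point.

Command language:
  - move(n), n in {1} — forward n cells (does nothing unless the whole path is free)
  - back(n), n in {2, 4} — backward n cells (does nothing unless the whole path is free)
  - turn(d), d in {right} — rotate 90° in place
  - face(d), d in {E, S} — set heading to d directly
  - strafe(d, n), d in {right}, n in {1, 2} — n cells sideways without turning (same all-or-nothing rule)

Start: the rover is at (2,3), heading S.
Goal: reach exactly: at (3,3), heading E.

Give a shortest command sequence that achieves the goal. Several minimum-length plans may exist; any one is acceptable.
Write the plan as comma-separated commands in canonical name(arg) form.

face(E), move(1)

initial: at (2,3), heading S
step 1 (face(E)): at (2,3), heading E
step 2 (move(1)): at (3,3), heading E
shorter routes all fall short; 2 is best.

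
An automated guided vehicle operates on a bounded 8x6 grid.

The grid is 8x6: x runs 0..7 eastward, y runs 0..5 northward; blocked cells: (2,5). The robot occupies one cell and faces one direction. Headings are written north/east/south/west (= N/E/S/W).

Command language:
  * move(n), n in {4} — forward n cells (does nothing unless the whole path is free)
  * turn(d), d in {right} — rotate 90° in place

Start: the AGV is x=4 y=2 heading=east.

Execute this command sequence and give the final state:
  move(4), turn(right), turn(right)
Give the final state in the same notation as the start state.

t0: x=4 y=2 heading=east
step 1 (move(4)): x=4 y=2 heading=east
step 2 (turn(right)): x=4 y=2 heading=south
step 3 (turn(right)): x=4 y=2 heading=west

x=4 y=2 heading=west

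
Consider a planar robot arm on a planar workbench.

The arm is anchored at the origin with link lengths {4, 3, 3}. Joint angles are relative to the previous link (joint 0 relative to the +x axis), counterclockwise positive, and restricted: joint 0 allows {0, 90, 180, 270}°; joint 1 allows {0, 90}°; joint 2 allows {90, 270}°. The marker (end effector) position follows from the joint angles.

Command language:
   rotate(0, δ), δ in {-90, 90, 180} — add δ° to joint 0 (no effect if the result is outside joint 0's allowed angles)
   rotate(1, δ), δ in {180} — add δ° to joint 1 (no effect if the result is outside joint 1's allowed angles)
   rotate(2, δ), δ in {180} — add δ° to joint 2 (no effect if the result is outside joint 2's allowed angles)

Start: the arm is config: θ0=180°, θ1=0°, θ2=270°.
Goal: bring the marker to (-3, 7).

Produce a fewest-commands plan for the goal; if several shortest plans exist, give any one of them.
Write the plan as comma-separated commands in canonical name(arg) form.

initial: config: θ0=180°, θ1=0°, θ2=270°
step 1 (rotate(2, 180)): config: θ0=180°, θ1=0°, θ2=90°
step 2 (rotate(0, -90)): config: θ0=90°, θ1=0°, θ2=90°
no 1-step plan works, so 2 is optimal.

rotate(2, 180), rotate(0, -90)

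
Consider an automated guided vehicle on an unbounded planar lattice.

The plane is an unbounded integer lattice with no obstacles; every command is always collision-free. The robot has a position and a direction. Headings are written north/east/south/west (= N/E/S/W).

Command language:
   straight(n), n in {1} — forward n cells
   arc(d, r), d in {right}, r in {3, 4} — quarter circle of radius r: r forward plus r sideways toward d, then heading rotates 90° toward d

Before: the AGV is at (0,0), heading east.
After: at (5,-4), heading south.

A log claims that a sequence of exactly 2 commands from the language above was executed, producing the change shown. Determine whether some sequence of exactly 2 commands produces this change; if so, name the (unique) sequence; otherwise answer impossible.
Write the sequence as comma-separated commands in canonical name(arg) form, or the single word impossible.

key: position moved to (5,-4) AND the heading swung to S — translation plus rotation needed
initial: at (0,0), heading east
step 1 (straight(1)): at (1,0), heading east
step 2 (arc(right, 4)): at (5,-4), heading south
no rival 2-sequence matches.

straight(1), arc(right, 4)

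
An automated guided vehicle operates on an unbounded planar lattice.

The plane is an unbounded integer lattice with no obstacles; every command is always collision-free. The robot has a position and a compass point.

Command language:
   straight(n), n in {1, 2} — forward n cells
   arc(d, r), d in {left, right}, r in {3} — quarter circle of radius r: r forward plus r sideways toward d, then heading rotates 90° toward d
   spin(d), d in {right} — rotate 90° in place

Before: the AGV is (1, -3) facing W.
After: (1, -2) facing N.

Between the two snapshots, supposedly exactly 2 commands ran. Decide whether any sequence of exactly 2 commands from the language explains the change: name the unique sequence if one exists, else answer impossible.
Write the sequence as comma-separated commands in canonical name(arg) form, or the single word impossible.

key: running straight(1) before spin(right) would end elsewhere — order is forced
t0: (1, -3) facing W
[1] after spin(right): (1, -3) facing N
[2] after straight(1): (1, -2) facing N
all 25 alternatives checked — unique.

spin(right), straight(1)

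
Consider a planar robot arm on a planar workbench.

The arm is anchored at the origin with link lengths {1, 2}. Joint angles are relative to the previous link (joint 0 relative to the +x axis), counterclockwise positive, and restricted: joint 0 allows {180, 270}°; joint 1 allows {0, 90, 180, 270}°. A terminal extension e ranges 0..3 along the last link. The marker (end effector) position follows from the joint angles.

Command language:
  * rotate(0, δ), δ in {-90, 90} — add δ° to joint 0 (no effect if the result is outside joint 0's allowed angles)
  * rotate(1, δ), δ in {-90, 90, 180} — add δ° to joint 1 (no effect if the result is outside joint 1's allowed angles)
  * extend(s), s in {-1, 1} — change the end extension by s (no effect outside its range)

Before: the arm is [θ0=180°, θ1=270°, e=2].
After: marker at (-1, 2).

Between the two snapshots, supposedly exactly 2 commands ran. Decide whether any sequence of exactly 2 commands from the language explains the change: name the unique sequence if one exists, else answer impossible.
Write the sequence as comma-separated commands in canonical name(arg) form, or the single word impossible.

start: [θ0=180°, θ1=270°, e=2]
t=1 extend(-1) ⇒ [θ0=180°, θ1=270°, e=1]
t=2 extend(-1) ⇒ [θ0=180°, θ1=270°, e=0]
uniquely the one of 49 2-step routes that fits.

extend(-1), extend(-1)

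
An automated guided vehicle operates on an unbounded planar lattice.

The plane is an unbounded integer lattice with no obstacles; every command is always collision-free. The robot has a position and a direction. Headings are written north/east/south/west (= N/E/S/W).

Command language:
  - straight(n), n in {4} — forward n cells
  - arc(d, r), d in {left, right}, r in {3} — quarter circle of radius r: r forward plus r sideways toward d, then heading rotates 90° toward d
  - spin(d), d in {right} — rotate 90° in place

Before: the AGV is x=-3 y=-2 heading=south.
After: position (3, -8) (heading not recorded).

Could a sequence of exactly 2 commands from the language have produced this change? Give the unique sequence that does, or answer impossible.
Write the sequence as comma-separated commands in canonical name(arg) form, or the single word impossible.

key: running arc(right, 3) before arc(left, 3) would end elsewhere — order is forced
start: x=-3 y=-2 heading=south
[1] after arc(left, 3): x=0 y=-5 heading=east
[2] after arc(right, 3): x=3 y=-8 heading=south
no rival 2-sequence matches.

arc(left, 3), arc(right, 3)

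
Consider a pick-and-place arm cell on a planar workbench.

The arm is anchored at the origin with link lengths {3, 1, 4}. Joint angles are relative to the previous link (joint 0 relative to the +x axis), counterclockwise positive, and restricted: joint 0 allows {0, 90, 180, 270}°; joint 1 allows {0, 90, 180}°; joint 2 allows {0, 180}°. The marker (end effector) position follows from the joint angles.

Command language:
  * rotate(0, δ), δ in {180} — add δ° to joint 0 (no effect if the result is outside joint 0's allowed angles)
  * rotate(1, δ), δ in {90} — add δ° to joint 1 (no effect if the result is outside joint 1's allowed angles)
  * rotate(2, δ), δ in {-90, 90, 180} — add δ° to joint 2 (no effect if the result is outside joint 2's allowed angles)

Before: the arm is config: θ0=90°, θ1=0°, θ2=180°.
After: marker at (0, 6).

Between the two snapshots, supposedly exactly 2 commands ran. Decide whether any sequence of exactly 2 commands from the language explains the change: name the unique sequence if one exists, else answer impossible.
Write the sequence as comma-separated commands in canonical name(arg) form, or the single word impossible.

rotate(1, 90), rotate(1, 90)

initial: config: θ0=90°, θ1=0°, θ2=180°
1. rotate(1, 90) → config: θ0=90°, θ1=90°, θ2=180°
2. rotate(1, 90) → config: θ0=90°, θ1=180°, θ2=180°
no rival 2-sequence matches.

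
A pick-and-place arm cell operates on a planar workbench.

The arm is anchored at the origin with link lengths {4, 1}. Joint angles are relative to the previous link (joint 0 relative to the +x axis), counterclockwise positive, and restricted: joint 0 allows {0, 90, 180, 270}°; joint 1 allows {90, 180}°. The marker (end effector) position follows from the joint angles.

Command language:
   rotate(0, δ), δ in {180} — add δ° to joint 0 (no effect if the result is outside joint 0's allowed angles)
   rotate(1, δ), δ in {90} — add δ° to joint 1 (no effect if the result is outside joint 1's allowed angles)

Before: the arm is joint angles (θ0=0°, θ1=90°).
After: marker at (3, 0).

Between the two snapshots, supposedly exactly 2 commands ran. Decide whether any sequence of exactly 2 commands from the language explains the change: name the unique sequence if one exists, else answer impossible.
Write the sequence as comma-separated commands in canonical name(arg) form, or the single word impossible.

from: joint angles (θ0=0°, θ1=90°)
t=1 rotate(1, 90) ⇒ joint angles (θ0=0°, θ1=180°)
t=2 rotate(1, 90) ⇒ joint angles (θ0=0°, θ1=180°)
no other 2-command option fits: unique.

rotate(1, 90), rotate(1, 90)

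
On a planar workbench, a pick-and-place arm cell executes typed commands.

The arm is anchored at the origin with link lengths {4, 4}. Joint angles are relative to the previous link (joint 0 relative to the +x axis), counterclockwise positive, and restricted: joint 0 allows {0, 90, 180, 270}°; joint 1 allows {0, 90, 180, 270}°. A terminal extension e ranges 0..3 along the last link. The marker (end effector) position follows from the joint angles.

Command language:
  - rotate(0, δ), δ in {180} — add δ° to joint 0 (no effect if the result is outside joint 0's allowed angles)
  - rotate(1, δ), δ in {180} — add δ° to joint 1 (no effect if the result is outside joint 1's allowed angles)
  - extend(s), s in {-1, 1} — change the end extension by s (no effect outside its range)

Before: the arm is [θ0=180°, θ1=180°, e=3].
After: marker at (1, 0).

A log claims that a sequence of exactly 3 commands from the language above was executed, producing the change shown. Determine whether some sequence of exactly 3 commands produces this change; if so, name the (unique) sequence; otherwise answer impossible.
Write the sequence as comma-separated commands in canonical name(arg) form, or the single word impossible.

key: order matters: swapping extend(1) and extend(-1) lands elsewhere
from: [θ0=180°, θ1=180°, e=3]
[1] after extend(1): [θ0=180°, θ1=180°, e=3]
[2] after extend(-1): [θ0=180°, θ1=180°, e=2]
[3] after extend(-1): [θ0=180°, θ1=180°, e=1]
all 64 alternatives checked — unique.

extend(1), extend(-1), extend(-1)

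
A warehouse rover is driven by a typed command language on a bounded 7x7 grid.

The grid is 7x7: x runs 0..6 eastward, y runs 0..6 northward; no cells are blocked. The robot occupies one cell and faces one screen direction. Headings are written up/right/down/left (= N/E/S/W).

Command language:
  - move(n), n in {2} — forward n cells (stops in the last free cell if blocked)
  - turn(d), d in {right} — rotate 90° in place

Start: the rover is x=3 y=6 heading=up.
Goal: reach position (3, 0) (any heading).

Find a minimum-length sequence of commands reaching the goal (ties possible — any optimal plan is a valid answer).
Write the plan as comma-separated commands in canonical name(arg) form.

begin: x=3 y=6 heading=up
step 1 (turn(right)): x=3 y=6 heading=right
step 2 (turn(right)): x=3 y=6 heading=down
step 3 (move(2)): x=3 y=4 heading=down
step 4 (move(2)): x=3 y=2 heading=down
step 5 (move(2)): x=3 y=0 heading=down
shorter routes all fall short; 5 is best.

turn(right), turn(right), move(2), move(2), move(2)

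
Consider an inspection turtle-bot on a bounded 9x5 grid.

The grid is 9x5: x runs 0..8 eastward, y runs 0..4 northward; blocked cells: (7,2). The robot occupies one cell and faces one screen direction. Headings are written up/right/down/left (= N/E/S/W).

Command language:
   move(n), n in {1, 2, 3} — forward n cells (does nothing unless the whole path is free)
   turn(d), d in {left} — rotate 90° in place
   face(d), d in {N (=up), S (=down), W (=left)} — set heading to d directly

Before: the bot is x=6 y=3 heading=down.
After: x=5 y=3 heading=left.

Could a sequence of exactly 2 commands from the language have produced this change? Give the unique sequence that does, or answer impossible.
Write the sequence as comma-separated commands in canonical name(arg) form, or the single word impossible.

key: cell and facing (now W) both changed — the 2 commands mix motion and turning
from: x=6 y=3 heading=down
t=1 face(W) ⇒ x=6 y=3 heading=left
t=2 move(1) ⇒ x=5 y=3 heading=left
no other 2-command option fits: unique.

face(W), move(1)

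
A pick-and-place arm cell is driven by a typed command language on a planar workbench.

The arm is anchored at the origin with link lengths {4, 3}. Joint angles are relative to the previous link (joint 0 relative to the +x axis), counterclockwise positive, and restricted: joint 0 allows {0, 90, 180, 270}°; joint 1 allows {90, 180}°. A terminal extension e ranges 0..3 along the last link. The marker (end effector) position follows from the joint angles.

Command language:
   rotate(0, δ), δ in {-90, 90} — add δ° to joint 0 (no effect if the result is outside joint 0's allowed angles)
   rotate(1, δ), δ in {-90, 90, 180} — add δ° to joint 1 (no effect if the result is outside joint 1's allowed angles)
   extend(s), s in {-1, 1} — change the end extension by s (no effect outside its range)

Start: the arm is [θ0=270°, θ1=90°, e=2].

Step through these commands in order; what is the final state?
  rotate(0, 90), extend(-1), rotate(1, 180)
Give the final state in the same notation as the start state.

[θ0=0°, θ1=90°, e=1]

t0: [θ0=270°, θ1=90°, e=2]
step 1 (rotate(0, 90)): [θ0=0°, θ1=90°, e=2]
step 2 (extend(-1)): [θ0=0°, θ1=90°, e=1]
step 3 (rotate(1, 180)): [θ0=0°, θ1=90°, e=1]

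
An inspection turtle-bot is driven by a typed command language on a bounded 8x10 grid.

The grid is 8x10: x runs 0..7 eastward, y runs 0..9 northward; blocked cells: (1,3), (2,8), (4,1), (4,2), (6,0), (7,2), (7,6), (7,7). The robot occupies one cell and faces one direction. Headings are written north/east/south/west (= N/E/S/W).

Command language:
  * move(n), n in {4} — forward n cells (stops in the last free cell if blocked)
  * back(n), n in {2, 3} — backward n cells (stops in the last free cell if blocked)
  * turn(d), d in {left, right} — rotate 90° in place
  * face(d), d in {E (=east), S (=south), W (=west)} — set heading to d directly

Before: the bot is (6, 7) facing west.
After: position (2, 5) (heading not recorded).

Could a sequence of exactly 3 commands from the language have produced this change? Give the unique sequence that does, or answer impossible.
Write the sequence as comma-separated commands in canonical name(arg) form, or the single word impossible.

move(4), turn(right), back(2)

key: order matters: swapping move(4) and back(2) lands elsewhere
start: (6, 7) facing west
1. move(4) → (2, 7) facing west
2. turn(right) → (2, 7) facing north
3. back(2) → (2, 5) facing north
no other 3-command option fits: unique.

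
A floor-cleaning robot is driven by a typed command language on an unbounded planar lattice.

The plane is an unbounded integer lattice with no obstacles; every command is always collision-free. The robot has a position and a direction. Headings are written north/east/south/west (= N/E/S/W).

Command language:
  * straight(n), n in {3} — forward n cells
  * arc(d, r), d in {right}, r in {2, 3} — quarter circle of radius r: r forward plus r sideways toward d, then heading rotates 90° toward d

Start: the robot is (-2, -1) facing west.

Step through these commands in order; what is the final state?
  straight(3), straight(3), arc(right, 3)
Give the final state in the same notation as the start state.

(-11, 2) facing north

begin: (-2, -1) facing west
t=1 straight(3) ⇒ (-5, -1) facing west
t=2 straight(3) ⇒ (-8, -1) facing west
t=3 arc(right, 3) ⇒ (-11, 2) facing north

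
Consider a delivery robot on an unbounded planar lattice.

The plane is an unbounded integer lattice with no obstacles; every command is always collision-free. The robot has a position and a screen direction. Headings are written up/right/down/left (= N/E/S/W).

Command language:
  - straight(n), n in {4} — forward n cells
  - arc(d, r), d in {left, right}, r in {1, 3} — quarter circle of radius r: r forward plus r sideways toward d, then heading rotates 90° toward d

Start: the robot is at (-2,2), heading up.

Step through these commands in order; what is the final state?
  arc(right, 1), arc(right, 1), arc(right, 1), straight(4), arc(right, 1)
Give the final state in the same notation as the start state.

t0: at (-2,2), heading up
[1] after arc(right, 1): at (-1,3), heading right
[2] after arc(right, 1): at (0,2), heading down
[3] after arc(right, 1): at (-1,1), heading left
[4] after straight(4): at (-5,1), heading left
[5] after arc(right, 1): at (-6,2), heading up

at (-6,2), heading up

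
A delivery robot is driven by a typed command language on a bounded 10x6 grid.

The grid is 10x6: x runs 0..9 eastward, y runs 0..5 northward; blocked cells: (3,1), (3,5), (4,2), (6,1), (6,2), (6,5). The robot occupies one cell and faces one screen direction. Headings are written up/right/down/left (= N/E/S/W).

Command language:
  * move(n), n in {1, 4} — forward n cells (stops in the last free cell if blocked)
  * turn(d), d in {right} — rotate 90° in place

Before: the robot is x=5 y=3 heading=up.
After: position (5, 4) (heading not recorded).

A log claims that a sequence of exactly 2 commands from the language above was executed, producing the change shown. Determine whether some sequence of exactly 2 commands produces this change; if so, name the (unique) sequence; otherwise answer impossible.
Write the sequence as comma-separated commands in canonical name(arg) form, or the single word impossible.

key: order matters: swapping move(1) and turn(right) lands elsewhere
t0: x=5 y=3 heading=up
step 1 (move(1)): x=5 y=4 heading=up
step 2 (turn(right)): x=5 y=4 heading=right
no other 2-command option fits: unique.

move(1), turn(right)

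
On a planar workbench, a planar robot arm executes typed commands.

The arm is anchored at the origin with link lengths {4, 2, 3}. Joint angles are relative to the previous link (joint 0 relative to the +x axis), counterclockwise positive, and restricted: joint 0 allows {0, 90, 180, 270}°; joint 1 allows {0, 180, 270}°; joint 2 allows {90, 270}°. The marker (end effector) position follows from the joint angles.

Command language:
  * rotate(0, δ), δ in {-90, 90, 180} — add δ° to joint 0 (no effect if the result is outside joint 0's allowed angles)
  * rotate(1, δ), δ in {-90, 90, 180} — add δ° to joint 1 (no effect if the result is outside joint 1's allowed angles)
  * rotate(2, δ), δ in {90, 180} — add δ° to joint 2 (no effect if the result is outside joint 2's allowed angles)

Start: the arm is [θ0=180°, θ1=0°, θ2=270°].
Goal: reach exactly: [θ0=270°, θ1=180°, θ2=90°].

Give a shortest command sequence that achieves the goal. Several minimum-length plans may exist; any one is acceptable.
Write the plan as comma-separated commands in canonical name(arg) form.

rotate(2, 180), rotate(0, 90), rotate(1, 180)

t0: [θ0=180°, θ1=0°, θ2=270°]
1. rotate(2, 180) → [θ0=180°, θ1=0°, θ2=90°]
2. rotate(0, 90) → [θ0=270°, θ1=0°, θ2=90°]
3. rotate(1, 180) → [θ0=270°, θ1=180°, θ2=90°]
minimal: 3 command(s), checked below 3.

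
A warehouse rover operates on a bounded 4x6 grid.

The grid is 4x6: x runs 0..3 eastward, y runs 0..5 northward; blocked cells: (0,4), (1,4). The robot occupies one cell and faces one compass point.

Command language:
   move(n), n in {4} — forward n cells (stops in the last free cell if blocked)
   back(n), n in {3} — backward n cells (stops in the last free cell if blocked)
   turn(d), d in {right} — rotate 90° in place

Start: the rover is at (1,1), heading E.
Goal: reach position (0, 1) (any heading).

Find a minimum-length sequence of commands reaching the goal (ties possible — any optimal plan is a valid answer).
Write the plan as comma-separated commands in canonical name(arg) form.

t0: at (1,1), heading E
step 1 (back(3)): at (0,1), heading E
shorter routes all fall short; 1 is best.

back(3)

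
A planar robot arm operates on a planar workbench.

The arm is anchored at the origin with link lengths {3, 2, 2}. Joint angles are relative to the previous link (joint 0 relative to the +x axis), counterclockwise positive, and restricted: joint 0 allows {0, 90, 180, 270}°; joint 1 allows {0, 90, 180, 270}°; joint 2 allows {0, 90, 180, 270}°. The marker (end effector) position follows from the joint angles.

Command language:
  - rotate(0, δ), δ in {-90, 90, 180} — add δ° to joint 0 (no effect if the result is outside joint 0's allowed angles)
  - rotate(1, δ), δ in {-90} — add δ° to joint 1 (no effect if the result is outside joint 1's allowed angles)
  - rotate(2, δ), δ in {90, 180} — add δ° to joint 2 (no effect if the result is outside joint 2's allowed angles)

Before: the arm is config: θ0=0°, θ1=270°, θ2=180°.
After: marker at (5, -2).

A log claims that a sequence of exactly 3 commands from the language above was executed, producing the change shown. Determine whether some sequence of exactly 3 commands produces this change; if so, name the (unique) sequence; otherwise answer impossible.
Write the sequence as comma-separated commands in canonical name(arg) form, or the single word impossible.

t0: config: θ0=0°, θ1=270°, θ2=180°
[1] after rotate(2, 90): config: θ0=0°, θ1=270°, θ2=270°
[2] after rotate(2, 90): config: θ0=0°, θ1=270°, θ2=0°
[3] after rotate(2, 90): config: θ0=0°, θ1=270°, θ2=90°
no rival 3-sequence matches.

rotate(2, 90), rotate(2, 90), rotate(2, 90)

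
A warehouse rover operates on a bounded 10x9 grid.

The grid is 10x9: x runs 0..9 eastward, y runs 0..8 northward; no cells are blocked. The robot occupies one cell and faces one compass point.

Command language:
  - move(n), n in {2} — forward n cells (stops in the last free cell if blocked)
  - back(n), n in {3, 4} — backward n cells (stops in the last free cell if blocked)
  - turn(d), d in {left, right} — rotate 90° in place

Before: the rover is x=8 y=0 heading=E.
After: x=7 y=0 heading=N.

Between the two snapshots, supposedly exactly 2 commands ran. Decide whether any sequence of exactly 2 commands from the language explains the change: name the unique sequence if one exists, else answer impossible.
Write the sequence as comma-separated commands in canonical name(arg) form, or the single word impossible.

impossible

every 2-command combo misses the target.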